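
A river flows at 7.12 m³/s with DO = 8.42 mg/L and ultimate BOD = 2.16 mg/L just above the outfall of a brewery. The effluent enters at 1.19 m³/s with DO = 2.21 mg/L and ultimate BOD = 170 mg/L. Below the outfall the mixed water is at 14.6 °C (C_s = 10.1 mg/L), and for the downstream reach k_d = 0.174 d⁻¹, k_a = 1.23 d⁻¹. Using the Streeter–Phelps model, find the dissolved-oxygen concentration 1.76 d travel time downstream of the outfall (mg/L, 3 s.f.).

DO ≈ 7.12 mg/L

Mixed DO = (7.12×8.42 + 1.19×2.21)/(7.12+1.19) = 62.58/8.310 = 7.531 mg/L.
Mixed L₀ = (7.12×2.16 + 1.19×170)/(8.310) = 217.7/8.310 = 26.19 mg/L.
Initial deficit D₀ = C_s − DO₀ = 10.1 − 7.531 = 2.569 mg/L.
D(1.76) = [0.174×26.19/(1.23−0.174)](e^(−0.174×1.76) − e^(−1.23×1.76)) + 2.569 e^(−1.23×1.76)
= 4.316 × (0.7362 − 0.1148) + 2.569 × 0.1148 = 2.977 mg/L.
DO = 10.1 − 2.977 = 7.123 mg/L.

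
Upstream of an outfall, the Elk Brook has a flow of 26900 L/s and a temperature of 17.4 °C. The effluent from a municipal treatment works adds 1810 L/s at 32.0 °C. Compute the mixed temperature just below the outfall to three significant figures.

18.3 °C

Flow-weighted mixing: C = (Q_r C_r + Q_w C_w)/(Q_r + Q_w)
= (26900×17.4 + 1810×32.0)/(26900 + 1810) = 526000/28710 = 18.32 °C.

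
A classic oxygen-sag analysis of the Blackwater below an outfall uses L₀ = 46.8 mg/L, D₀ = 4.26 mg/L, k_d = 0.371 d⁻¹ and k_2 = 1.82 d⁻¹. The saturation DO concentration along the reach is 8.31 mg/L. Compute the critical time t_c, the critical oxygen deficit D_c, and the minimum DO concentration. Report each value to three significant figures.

t_c ≈ 0.794 d; D_c ≈ 7.10 mg/L; min DO ≈ 1.21 mg/L

With k_2/k_d = 4.906 and 1 − D₀(k_2−k_d)/(k_d L₀) = 0.6445,
t_c = ln(4.906 × 0.6445) / (1.82 − 0.371) = ln(3.162) / 1.449 = 1.151/1.449 = 0.7944 d.
L(t_c) = L₀ e^(−k_d t_c) = 46.8 × 0.7447 = 34.85 mg/L, and at the critical point k_2 D_c = k_d L, so D_c = (0.371/1.82) × 34.85 = 7.105 mg/L.
Minimum DO = C_s − D_c = 8.31 − 7.105 = 1.205 mg/L.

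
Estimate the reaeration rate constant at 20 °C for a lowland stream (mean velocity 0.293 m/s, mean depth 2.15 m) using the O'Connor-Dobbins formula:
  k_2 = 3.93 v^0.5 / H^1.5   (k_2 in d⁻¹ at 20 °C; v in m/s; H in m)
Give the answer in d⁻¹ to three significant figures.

k_2 ≈ 0.675 d⁻¹

k_2 = 3.93 × 0.293^0.5 / 2.15^1.5 = 3.93 × 0.5413 / 3.153 = 0.6748 d⁻¹.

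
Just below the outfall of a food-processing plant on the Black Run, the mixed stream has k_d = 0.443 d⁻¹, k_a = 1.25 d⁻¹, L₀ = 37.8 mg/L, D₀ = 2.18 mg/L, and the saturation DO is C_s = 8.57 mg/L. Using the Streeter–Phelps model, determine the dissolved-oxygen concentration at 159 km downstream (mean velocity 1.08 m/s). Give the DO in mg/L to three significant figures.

Travel time t = x/v = 159 km / (1.08 m/s) = 159000 m / 1.08 m/s = 147200 s = 1.704 d.
k_d L₀/(k_a−k_d) = 0.443×37.8/(1.25−0.443) = 16.75/0.8070 = 20.75 mg/L.
e^(−k_d t) = e^(−0.443×1.704) = 0.4701; e^(−k_a t) = e^(−1.25×1.704) = 0.1188.
D = 20.75 × (0.4701 − 0.1188) + 2.18 × 0.1188 = 7.288 + 0.2591 = 7.547 mg/L.
DO = C_s − D = 8.57 − 7.547 = 1.023 mg/L.

DO ≈ 1.02 mg/L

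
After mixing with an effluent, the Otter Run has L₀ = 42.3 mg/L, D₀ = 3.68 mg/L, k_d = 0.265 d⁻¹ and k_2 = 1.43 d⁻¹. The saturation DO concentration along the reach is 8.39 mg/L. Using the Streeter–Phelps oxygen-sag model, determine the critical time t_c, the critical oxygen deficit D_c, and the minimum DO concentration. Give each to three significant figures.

t_c = [1/(k_2−k_d)] ln[(k_2/k_d)(1 − D₀(k_2−k_d)/(k_d L₀))]
= [1/(1.43−0.265)] ln[(1.43/0.265)(1 − 3.68×1.165/(0.265×42.3))]
= (1/1.165) ln[5.396 × 0.6175] = 0.8584 × ln(3.332) = 0.8584 × 1.204 = 1.033 d.
D_c = (k_d/k_2) L₀ e^(−k_d t_c) = (0.265/1.43) × 42.3 × e^(−0.265×1.033) = 0.1853 × 42.3 × 0.7605 = 5.961 mg/L.
Minimum DO = C_s − D_c = 8.39 − 5.961 = 2.429 mg/L.

t_c ≈ 1.03 d; D_c ≈ 5.96 mg/L; min DO ≈ 2.43 mg/L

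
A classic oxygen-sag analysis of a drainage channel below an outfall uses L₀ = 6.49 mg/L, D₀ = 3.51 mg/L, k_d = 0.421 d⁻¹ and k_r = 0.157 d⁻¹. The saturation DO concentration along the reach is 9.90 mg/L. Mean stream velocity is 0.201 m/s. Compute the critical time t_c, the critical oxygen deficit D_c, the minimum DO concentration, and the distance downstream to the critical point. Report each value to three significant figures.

With k_r/k_d = 0.3729 and 1 − D₀(k_r−k_d)/(k_d L₀) = 1.339,
t_c = ln(0.3729 × 1.339) / (0.157 − 0.421) = ln(0.4994) / -0.2640 = -0.6944/-0.2640 = 2.630 d.
L(t_c) = L₀ e^(−k_d t_c) = 6.49 × 0.3305 = 2.145 mg/L, and at the critical point k_r D_c = k_d L, so D_c = (0.421/0.157) × 2.145 = 5.751 mg/L.
Minimum DO = C_s − D_c = 9.90 − 5.751 = 4.149 mg/L.
x_c = v t_c = 0.201 m/s × 2.630 d × 86400 s/d = 45680 m ≈ 45.7 km.

t_c ≈ 2.63 d; D_c ≈ 5.75 mg/L; min DO ≈ 4.15 mg/L; x_c ≈ 45.7 km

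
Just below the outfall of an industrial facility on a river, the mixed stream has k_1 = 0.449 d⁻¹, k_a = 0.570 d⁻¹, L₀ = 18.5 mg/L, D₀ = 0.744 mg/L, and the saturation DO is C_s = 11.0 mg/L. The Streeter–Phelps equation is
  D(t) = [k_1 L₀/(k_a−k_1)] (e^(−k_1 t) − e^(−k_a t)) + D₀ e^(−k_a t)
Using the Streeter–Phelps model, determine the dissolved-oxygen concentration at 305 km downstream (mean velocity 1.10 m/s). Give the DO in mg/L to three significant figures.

Travel time t = x/v = 305 km / (1.10 m/s) = 305000 m / 1.10 m/s = 277300 s = 3.209 d.
k_1 L₀/(k_a−k_1) = 0.449×18.5/(0.570−0.449) = 8.306/0.1210 = 68.65 mg/L.
e^(−k_1 t) = e^(−0.449×3.209) = 0.2367; e^(−k_a t) = e^(−0.570×3.209) = 0.1605.
D = 68.65 × (0.2367 − 0.1605) + 0.744 × 0.1605 = 5.229 + 0.1194 = 5.349 mg/L.
DO = C_s − D = 11.0 − 5.349 = 5.651 mg/L.

DO ≈ 5.65 mg/L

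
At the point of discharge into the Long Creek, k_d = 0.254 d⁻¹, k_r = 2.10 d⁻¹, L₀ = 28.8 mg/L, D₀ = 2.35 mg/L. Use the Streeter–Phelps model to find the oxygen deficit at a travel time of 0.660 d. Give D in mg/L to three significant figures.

k_d L₀/(k_r−k_d) = 0.254×28.8/(2.10−0.254) = 7.315/1.846 = 3.963 mg/L.
e^(−k_d t) = e^(−0.254×0.6600) = 0.8457; e^(−k_r t) = e^(−2.10×0.6600) = 0.2501.
D = 3.963 × (0.8457 − 0.2501) + 2.35 × 0.2501 = 2.360 + 0.5877 = 2.948 mg/L.

D ≈ 2.95 mg/L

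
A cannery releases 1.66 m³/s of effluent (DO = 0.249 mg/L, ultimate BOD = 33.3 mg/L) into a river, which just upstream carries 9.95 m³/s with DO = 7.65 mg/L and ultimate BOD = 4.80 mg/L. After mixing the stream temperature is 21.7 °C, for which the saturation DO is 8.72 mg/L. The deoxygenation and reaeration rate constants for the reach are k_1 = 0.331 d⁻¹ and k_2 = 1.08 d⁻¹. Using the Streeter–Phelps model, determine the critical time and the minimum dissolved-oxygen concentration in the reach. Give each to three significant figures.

Mixed DO = (9.95×7.65 + 1.66×0.249)/(9.95+1.66) = 76.53/11.61 = 6.592 mg/L.
Mixed L₀ = (9.95×4.80 + 1.66×33.3)/(11.61) = 103.0/11.61 = 8.875 mg/L.
Initial deficit D₀ = C_s − DO₀ = 8.72 − 6.592 = 2.128 mg/L.
t_c = (1/0.7490) ln[(1.08/0.331)(1 − 2.128×0.7490/(0.331×8.875))] = 1.335 × ln(1.492) = 0.5345 d.
D_c = (0.331/1.08) × 8.875 × e^(−0.331×0.5345) = 0.3065 × 8.875 × 0.8378 = 2.279 mg/L.
Minimum DO = 8.72 − 2.279 = 6.441 mg/L.

t_c ≈ 0.535 d; minimum DO ≈ 6.44 mg/L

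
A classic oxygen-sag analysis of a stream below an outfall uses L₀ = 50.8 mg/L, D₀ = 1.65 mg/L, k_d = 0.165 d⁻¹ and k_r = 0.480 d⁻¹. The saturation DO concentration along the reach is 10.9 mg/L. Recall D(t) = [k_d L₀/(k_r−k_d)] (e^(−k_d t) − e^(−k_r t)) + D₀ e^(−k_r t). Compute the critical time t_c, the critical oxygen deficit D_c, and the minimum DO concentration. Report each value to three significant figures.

At the critical point dD/dt = 0, so k_d L₀ e^(−k_d t) = k_r D. Substituting D(t) from the Streeter–Phelps equation and solving for t gives
t_c = ln[(k_r/k_d)(1 − D₀(k_r−k_d)/(k_d L₀))] / (k_r−k_d).
Here k_r−k_d = 0.3150 d⁻¹ and 1 − D₀(k_r−k_d)/(k_d L₀) = 1 − 1.65×0.3150/(0.165×50.8) = 0.9380, so
t_c = ln(2.909 × 0.9380) / 0.3150 = 1.004 / 0.3150 = 3.187 d.
L(t_c) = L₀ e^(−k_d t_c) = 50.8 × 0.5911 = 30.03 mg/L, and at the critical point k_r D_c = k_d L, so D_c = (0.165/0.480) × 30.03 = 10.32 mg/L.
Minimum DO = C_s − D_c = 10.9 − 10.32 = 0.5784 mg/L.

t_c ≈ 3.19 d; D_c ≈ 10.3 mg/L; min DO ≈ 0.578 mg/L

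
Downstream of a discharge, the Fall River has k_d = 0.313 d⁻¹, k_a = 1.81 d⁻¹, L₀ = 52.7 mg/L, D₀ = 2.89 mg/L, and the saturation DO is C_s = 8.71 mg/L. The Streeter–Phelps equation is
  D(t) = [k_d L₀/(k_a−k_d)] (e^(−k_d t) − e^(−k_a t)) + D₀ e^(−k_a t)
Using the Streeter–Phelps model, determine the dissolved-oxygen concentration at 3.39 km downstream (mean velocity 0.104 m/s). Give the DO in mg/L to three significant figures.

DO ≈ 3.02 mg/L

Travel time t = x/v = 3.39 km / (0.104 m/s) = 3390 m / 0.104 m/s = 32600 s = 0.3773 d.
k_d L₀/(k_a−k_d) = 0.313×52.7/(1.81−0.313) = 16.50/1.497 = 11.02 mg/L.
e^(−k_d t) = e^(−0.313×0.3773) = 0.8886; e^(−k_a t) = e^(−1.81×0.3773) = 0.5052.
D = 11.02 × (0.8886 − 0.5052) + 2.89 × 0.5052 = 4.225 + 1.460 = 5.685 mg/L.
DO = C_s − D = 8.71 − 5.685 = 3.025 mg/L.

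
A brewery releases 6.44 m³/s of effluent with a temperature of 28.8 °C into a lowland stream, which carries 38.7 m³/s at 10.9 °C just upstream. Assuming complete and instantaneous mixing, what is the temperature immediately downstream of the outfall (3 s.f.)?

Flow-weighted mixing: C = (Q_r C_r + Q_w C_w)/(Q_r + Q_w)
= (38.7×10.9 + 6.44×28.8)/(38.7 + 6.44) = 607.3/45.14 = 13.45 °C.

13.5 °C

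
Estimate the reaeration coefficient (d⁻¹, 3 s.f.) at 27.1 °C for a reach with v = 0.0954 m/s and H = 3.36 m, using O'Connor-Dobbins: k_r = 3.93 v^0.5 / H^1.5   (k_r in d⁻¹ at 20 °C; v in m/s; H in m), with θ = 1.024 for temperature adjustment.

k_r(20) = 3.93 × 0.0954^0.5 / 3.36^1.5 = 3.93 × 0.3089 / 6.159 = 0.1971 d⁻¹.
k_r(27.1) = 0.1971 × 1.024^(27.1−20) = 0.1971 × 1.183 = 0.2332 d⁻¹.

k_r ≈ 0.233 d⁻¹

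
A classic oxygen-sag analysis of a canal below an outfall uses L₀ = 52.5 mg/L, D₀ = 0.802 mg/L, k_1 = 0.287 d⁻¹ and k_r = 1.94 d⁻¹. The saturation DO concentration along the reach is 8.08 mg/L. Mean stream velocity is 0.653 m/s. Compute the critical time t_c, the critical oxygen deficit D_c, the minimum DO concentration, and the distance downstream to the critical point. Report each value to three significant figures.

t_c ≈ 1.10 d; D_c ≈ 5.66 mg/L; min DO ≈ 2.42 mg/L; x_c ≈ 62.1 km

With k_r/k_1 = 6.760 and 1 − D₀(k_r−k_1)/(k_1 L₀) = 0.9120,
t_c = ln(6.760 × 0.9120) / (1.94 − 0.287) = ln(6.165) / 1.653 = 1.819/1.653 = 1.100 d.
D_c = (k_1/k_r) L₀ e^(−k_1 t_c) = (0.287/1.94) × 52.5 × e^(−0.287×1.100) = 0.1479 × 52.5 × 0.7292 = 5.664 mg/L.
Minimum DO = C_s − D_c = 8.08 − 5.664 = 2.416 mg/L.
x_c = v t_c = 0.653 m/s × 1.100 d × 86400 s/d = 62080 m ≈ 62.1 km.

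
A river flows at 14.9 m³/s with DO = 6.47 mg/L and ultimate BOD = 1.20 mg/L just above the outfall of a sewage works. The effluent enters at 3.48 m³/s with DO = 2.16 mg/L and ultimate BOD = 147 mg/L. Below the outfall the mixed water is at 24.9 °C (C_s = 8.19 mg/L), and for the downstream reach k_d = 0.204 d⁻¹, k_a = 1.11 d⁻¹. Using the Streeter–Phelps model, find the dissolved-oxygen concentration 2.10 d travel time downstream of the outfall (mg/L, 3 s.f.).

Mixed DO = (14.9×6.47 + 3.48×2.16)/(14.9+3.48) = 103.9/18.38 = 5.654 mg/L.
Mixed L₀ = (14.9×1.20 + 3.48×147)/(18.38) = 529.4/18.38 = 28.81 mg/L.
Initial deficit D₀ = C_s − DO₀ = 8.19 − 5.654 = 2.536 mg/L.
D(2.10) = [0.204×28.81/(1.11−0.204)](e^(−0.204×2.10) − e^(−1.11×2.10)) + 2.536 e^(−1.11×2.10)
= 6.486 × (0.6516 − 0.09720) + 2.536 × 0.09720 = 3.842 mg/L.
DO = 8.19 − 3.842 = 4.348 mg/L.

DO ≈ 4.35 mg/L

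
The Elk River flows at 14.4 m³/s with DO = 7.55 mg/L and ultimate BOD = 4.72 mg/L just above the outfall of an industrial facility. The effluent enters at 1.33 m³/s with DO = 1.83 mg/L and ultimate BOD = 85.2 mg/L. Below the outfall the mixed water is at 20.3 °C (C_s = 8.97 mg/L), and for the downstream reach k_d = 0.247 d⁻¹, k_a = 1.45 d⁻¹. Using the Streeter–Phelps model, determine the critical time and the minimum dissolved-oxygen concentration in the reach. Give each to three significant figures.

t_c ≈ 0.115 d; minimum DO ≈ 7.06 mg/L

Mixed DO = (14.4×7.55 + 1.33×1.83)/(14.4+1.33) = 111.2/15.73 = 7.066 mg/L.
Mixed L₀ = (14.4×4.72 + 1.33×85.2)/(15.73) = 181.3/15.73 = 11.52 mg/L.
Initial deficit D₀ = C_s − DO₀ = 8.97 − 7.066 = 1.904 mg/L.
t_c = (1/1.203) ln[(1.45/0.247)(1 − 1.904×1.203/(0.247×11.52))] = 0.8313 × ln(1.148) = 0.1145 d.
D_c = (0.247/1.45) × 11.52 × e^(−0.247×0.1145) = 0.1703 × 11.52 × 0.9721 = 1.908 mg/L.
Minimum DO = 8.97 − 1.908 = 7.062 mg/L.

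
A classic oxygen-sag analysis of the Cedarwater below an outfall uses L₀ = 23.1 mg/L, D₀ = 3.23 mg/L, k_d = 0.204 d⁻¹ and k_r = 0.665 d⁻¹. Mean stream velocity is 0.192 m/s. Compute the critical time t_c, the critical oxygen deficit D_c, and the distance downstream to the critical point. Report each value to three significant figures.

t_c ≈ 1.74 d; D_c ≈ 4.97 mg/L; x_c ≈ 28.9 km

t_c = [1/(k_r−k_d)] ln[(k_r/k_d)(1 − D₀(k_r−k_d)/(k_d L₀))]
= [1/(0.665−0.204)] ln[(0.665/0.204)(1 − 3.23×0.4610/(0.204×23.1))]
= (1/0.4610) ln[3.260 × 0.6840] = 2.169 × ln(2.230) = 2.169 × 0.8019 = 1.739 d.
L(t_c) = L₀ e^(−k_d t_c) = 23.1 × 0.7013 = 16.20 mg/L, and at the critical point k_r D_c = k_d L, so D_c = (0.204/0.665) × 16.20 = 4.969 mg/L.
x_c = v t_c = 0.192 m/s × 1.739 d × 86400 s/d = 28860 m ≈ 28.9 km.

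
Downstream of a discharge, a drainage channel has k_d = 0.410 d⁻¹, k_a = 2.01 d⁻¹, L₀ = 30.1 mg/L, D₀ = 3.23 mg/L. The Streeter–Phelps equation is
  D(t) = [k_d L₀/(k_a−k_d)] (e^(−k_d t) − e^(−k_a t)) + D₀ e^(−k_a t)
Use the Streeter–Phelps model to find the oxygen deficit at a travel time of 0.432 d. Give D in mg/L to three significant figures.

D ≈ 4.58 mg/L

k_d L₀/(k_a−k_d) = 0.410×30.1/(2.01−0.410) = 12.34/1.600 = 7.713 mg/L.
e^(−k_d t) = e^(−0.410×0.4320) = 0.8377; e^(−k_a t) = e^(−2.01×0.4320) = 0.4197.
D = 7.713 × (0.8377 − 0.4197) + 3.23 × 0.4197 = 3.224 + 1.355 = 4.580 mg/L.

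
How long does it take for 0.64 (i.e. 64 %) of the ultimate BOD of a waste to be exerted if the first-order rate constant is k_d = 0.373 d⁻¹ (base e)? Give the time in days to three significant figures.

t ≈ 2.74 d

y/L₀ = 1 − e^(−k_d t) = 0.64 ⇒ e^(−k_d t) = 0.360
t = −ln(0.360) / 0.373 = 1.022 / 0.373 = 2.739 d.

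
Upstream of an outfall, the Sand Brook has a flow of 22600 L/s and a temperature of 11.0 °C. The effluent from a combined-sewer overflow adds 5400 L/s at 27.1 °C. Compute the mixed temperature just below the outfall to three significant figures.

Flow-weighted mixing: C = (Q_r C_r + Q_w C_w)/(Q_r + Q_w)
= (22600×11.0 + 5400×27.1)/(22600 + 5400) = 394900/28000 = 14.11 °C.

14.1 °C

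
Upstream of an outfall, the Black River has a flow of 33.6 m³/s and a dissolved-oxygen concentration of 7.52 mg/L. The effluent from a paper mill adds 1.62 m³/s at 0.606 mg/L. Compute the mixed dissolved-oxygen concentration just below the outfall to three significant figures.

7.20 mg/L

Flow-weighted mixing: C = (Q_r C_r + Q_w C_w)/(Q_r + Q_w)
= (33.6×7.52 + 1.62×0.606)/(33.6 + 1.62) = 253.7/35.22 = 7.202 mg/L.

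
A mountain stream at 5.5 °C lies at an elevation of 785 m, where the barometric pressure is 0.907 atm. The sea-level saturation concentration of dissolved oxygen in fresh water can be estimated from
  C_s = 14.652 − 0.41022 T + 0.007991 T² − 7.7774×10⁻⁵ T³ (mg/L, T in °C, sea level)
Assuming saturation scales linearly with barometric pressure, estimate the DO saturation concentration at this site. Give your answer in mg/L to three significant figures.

At sea level: C_s = 14.652 − 0.41022×5.5 + 0.007991×5.5² − 7.7774×10⁻⁵×5.5³ = 12.62 mg/L.
Pressure correction: C_s' = 12.62 × 0.907 = 11.45 mg/L.

C_s ≈ 11.5 mg/L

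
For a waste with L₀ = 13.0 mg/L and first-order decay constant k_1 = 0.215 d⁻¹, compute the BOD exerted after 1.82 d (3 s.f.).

y_t = L₀(1 − e^(−k_1 t)) = 13.0 × (1 − e^(−0.215×1.82))
= 13.0 × (1 − 0.6762) = 13.0 × 0.3238 = 4.210 mg/L.

y ≈ 4.21 mg/L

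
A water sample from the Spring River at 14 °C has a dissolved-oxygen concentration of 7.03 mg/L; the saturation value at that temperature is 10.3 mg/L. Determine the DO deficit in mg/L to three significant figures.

D ≈ 3.27 mg/L

D = C_s − C = 10.3 − 7.03 = 3.27 mg/L.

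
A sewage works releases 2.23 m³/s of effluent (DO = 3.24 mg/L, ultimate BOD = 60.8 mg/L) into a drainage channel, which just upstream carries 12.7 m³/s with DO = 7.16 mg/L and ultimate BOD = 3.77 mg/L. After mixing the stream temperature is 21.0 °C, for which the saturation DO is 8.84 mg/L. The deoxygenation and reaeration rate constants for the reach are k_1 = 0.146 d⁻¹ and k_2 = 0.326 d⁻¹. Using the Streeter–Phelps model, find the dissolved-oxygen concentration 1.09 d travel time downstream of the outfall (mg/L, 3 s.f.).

DO ≈ 5.74 mg/L

Mixed DO = (12.7×7.16 + 2.23×3.24)/(12.7+2.23) = 98.16/14.93 = 6.574 mg/L.
Mixed L₀ = (12.7×3.77 + 2.23×60.8)/(14.93) = 183.5/14.93 = 12.29 mg/L.
Initial deficit D₀ = C_s − DO₀ = 8.84 − 6.574 = 2.266 mg/L.
D(1.09) = [0.146×12.29/(0.326−0.146)](e^(−0.146×1.09) − e^(−0.326×1.09)) + 2.266 e^(−0.326×1.09)
= 9.967 × (0.8529 − 0.7009) + 2.266 × 0.7009 = 3.102 mg/L.
DO = 8.84 − 3.102 = 5.738 mg/L.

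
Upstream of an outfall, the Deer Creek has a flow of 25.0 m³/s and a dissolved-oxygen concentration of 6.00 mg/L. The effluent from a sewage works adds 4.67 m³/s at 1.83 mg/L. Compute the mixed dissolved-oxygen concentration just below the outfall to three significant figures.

Flow-weighted mixing: C = (Q_r C_r + Q_w C_w)/(Q_r + Q_w)
= (25.0×6.00 + 4.67×1.83)/(25.0 + 4.67) = 158.5/29.67 = 5.344 mg/L.

5.34 mg/L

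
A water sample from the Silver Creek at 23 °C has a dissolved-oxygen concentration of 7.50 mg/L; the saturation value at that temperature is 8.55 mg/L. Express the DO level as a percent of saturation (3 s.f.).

87.7 % saturation

% saturation = C/C_s × 100 = 7.50/8.55 × 100 = 87.7 %.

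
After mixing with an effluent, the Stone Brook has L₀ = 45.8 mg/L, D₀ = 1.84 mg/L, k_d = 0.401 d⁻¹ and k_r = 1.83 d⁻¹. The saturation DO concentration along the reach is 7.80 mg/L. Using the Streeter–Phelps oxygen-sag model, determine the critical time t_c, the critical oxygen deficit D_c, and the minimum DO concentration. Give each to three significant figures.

t_c ≈ 0.954 d; D_c ≈ 6.85 mg/L; min DO ≈ 0.955 mg/L

At the critical point dD/dt = 0, so k_d L₀ e^(−k_d t) = k_r D. Substituting D(t) from the Streeter–Phelps equation and solving for t gives
t_c = ln[(k_r/k_d)(1 − D₀(k_r−k_d)/(k_d L₀))] / (k_r−k_d).
Here k_r−k_d = 1.429 d⁻¹ and 1 − D₀(k_r−k_d)/(k_d L₀) = 1 − 1.84×1.429/(0.401×45.8) = 0.8568, so
t_c = ln(4.564 × 0.8568) / 1.429 = 1.364 / 1.429 = 0.9542 d.
L(t_c) = L₀ e^(−k_d t_c) = 45.8 × 0.6821 = 31.24 mg/L, and at the critical point k_r D_c = k_d L, so D_c = (0.401/1.83) × 31.24 = 6.845 mg/L.
Minimum DO = C_s − D_c = 7.80 − 6.845 = 0.9549 mg/L.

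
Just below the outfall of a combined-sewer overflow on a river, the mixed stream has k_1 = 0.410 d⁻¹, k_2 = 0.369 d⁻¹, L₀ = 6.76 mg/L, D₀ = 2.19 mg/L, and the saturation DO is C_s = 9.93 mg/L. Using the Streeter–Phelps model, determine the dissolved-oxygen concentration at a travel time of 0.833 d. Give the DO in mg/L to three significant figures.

DO ≈ 6.65 mg/L

k_1 L₀/(k_2−k_1) = 0.410×6.76/(0.369−0.410) = 2.772/-0.04100 = -67.60 mg/L.
e^(−k_1 t) = e^(−0.410×0.8330) = 0.7107; e^(−k_2 t) = e^(−0.369×0.8330) = 0.7354.
D = -67.60 × (0.7107 − 0.7354) + 2.19 × 0.7354 = 1.669 + 1.610 = 3.280 mg/L.
DO = C_s − D = 9.93 − 3.280 = 6.650 mg/L.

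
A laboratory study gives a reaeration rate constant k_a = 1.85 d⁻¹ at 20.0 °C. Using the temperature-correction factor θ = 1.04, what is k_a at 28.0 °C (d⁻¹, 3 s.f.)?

k_a ≈ 2.53 d⁻¹

k_a(T₂) = k_a(T₁) · θ^(T₂−T₁) = 1.85 × 1.04^(28.0−20.0)
= 1.85 × 1.04^8.00 = 1.85 × 1.369 = 2.532 d⁻¹.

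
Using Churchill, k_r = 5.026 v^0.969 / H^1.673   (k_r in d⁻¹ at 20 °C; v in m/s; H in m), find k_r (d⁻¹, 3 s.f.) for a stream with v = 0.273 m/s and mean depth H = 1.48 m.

k_r ≈ 0.741 d⁻¹

k_r = 5.026 × 0.273^0.969 / 1.48^1.673 = 5.026 × 0.2842 / 1.927 = 0.7413 d⁻¹.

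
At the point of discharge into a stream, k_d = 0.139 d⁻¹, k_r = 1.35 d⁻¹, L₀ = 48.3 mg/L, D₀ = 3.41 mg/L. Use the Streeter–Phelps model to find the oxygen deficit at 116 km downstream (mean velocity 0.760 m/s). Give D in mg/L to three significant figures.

Travel time t = x/v = 116 km / (0.760 m/s) = 116000 m / 0.760 m/s = 152600 s = 1.767 d.
k_d L₀/(k_r−k_d) = 0.139×48.3/(1.35−0.139) = 6.714/1.211 = 5.544 mg/L.
e^(−k_d t) = e^(−0.139×1.767) = 0.7823; e^(−k_r t) = e^(−1.35×1.767) = 0.09210.
D = 5.544 × (0.7823 − 0.09210) + 3.41 × 0.09210 = 3.826 + 0.3141 = 4.140 mg/L.

D ≈ 4.14 mg/L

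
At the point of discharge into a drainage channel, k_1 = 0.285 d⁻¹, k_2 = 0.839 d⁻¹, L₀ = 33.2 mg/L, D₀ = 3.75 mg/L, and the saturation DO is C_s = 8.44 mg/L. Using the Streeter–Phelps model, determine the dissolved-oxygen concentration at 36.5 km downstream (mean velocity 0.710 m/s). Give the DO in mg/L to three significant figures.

DO ≈ 2.12 mg/L

Travel time t = x/v = 36.5 km / (0.710 m/s) = 36500 m / 0.710 m/s = 51410 s = 0.5950 d.
k_1 L₀/(k_2−k_1) = 0.285×33.2/(0.839−0.285) = 9.462/0.5540 = 17.08 mg/L.
e^(−k_1 t) = e^(−0.285×0.5950) = 0.8440; e^(−k_2 t) = e^(−0.839×0.5950) = 0.6070.
D = 17.08 × (0.8440 − 0.6070) + 3.75 × 0.6070 = 4.048 + 2.276 = 6.324 mg/L.
DO = C_s − D = 8.44 − 6.324 = 2.116 mg/L.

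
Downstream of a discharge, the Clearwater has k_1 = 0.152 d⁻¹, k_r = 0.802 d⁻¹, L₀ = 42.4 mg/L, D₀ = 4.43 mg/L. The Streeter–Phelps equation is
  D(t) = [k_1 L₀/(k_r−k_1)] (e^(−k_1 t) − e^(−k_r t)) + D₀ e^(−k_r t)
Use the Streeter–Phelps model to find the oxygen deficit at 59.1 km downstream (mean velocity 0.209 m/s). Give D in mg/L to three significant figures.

D ≈ 5.63 mg/L

Travel time t = x/v = 59.1 km / (0.209 m/s) = 59100 m / 0.209 m/s = 282800 s = 3.273 d.
k_1 L₀/(k_r−k_1) = 0.152×42.4/(0.802−0.152) = 6.445/0.6500 = 9.915 mg/L.
e^(−k_1 t) = e^(−0.152×3.273) = 0.6081; e^(−k_r t) = e^(−0.802×3.273) = 0.07245.
D = 9.915 × (0.6081 − 0.07245) + 4.43 × 0.07245 = 5.311 + 0.3210 = 5.632 mg/L.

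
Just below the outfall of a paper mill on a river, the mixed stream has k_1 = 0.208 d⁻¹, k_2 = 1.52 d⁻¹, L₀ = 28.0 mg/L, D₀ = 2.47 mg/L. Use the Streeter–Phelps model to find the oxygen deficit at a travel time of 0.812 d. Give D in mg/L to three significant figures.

k_1 L₀/(k_2−k_1) = 0.208×28.0/(1.52−0.208) = 5.824/1.312 = 4.439 mg/L.
e^(−k_1 t) = e^(−0.208×0.8120) = 0.8446; e^(−k_2 t) = e^(−1.52×0.8120) = 0.2911.
D = 4.439 × (0.8446 − 0.2911) + 2.47 × 0.2911 = 2.457 + 0.7189 = 3.176 mg/L.

D ≈ 3.18 mg/L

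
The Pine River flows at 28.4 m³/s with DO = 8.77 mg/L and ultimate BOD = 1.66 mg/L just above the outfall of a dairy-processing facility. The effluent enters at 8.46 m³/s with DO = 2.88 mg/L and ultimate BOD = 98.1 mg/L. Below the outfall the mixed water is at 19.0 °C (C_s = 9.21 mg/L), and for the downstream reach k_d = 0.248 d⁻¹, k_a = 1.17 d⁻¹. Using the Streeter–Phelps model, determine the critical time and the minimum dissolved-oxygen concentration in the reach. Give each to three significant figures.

Mixed DO = (28.4×8.77 + 8.46×2.88)/(28.4+8.46) = 273.4/36.86 = 7.418 mg/L.
Mixed L₀ = (28.4×1.66 + 8.46×98.1)/(36.86) = 877.1/36.86 = 23.79 mg/L.
Initial deficit D₀ = C_s − DO₀ = 9.21 − 7.418 = 1.792 mg/L.
t_c = (1/0.9220) ln[(1.17/0.248)(1 − 1.792×0.9220/(0.248×23.79))] = 1.085 × ln(3.397) = 1.326 d.
D_c = (0.248/1.17) × 23.79 × e^(−0.248×1.326) = 0.2120 × 23.79 × 0.7197 = 3.630 mg/L.
Minimum DO = 9.21 − 3.630 = 5.580 mg/L.

t_c ≈ 1.33 d; minimum DO ≈ 5.58 mg/L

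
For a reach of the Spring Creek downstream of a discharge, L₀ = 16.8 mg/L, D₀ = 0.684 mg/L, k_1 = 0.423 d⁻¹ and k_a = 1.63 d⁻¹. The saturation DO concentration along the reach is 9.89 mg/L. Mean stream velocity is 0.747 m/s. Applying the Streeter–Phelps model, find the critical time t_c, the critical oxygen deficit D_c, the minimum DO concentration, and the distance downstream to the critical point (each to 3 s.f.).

t_c = [1/(k_a−k_1)] ln[(k_a/k_1)(1 − D₀(k_a−k_1)/(k_1 L₀))]
= [1/(1.63−0.423)] ln[(1.63/0.423)(1 − 0.684×1.207/(0.423×16.8))]
= (1/1.207) ln[3.853 × 0.8838] = 0.8285 × ln(3.406) = 0.8285 × 1.225 = 1.015 d.
L(t_c) = L₀ e^(−k_1 t_c) = 16.8 × 0.6509 = 10.93 mg/L, and at the critical point k_a D_c = k_1 L, so D_c = (0.423/1.63) × 10.93 = 2.838 mg/L.
Minimum DO = C_s − D_c = 9.89 − 2.838 = 7.052 mg/L.
x_c = v t_c = 0.747 m/s × 1.015 d × 86400 s/d = 65530 m ≈ 65.5 km.

t_c ≈ 1.02 d; D_c ≈ 2.84 mg/L; min DO ≈ 7.05 mg/L; x_c ≈ 65.5 km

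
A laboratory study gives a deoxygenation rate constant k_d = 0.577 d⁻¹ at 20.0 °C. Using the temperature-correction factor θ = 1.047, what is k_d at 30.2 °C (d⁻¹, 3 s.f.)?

k_d ≈ 0.922 d⁻¹

k_d(T₂) = k_d(T₁) · θ^(T₂−T₁) = 0.577 × 1.047^(30.2−20.0)
= 0.577 × 1.047^10.2 = 0.577 × 1.598 = 0.9218 d⁻¹.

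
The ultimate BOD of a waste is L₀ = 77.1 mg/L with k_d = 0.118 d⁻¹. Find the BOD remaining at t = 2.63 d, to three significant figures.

L ≈ 56.5 mg/L

L_t = L₀ e^(−k_d t) = 77.1 × e^(−0.118×2.63) = 77.1 × 0.7332 = 56.53 mg/L.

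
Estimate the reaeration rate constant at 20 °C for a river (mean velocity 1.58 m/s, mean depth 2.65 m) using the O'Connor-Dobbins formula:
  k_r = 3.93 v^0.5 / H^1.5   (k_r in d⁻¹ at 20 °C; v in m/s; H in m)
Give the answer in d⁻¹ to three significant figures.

k_r ≈ 1.15 d⁻¹

k_r = 3.93 × 1.58^0.5 / 2.65^1.5 = 3.93 × 1.257 / 4.314 = 1.145 d⁻¹.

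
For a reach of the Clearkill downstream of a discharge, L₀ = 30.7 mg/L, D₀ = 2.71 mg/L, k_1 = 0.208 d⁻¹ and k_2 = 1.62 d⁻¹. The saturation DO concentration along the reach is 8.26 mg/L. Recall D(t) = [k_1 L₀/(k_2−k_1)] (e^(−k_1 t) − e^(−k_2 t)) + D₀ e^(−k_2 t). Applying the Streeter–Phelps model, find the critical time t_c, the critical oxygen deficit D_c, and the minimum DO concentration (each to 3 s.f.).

t_c ≈ 0.806 d; D_c ≈ 3.33 mg/L; min DO ≈ 4.93 mg/L

t_c = [1/(k_2−k_1)] ln[(k_2/k_1)(1 − D₀(k_2−k_1)/(k_1 L₀))]
= [1/(1.62−0.208)] ln[(1.62/0.208)(1 − 2.71×1.412/(0.208×30.7))]
= (1/1.412) ln[7.788 × 0.4008] = 0.7082 × ln(3.121) = 0.7082 × 1.138 = 0.8061 d.
L(t_c) = L₀ e^(−k_1 t_c) = 30.7 × 0.8456 = 25.96 mg/L, and at the critical point k_2 D_c = k_1 L, so D_c = (0.208/1.62) × 25.96 = 3.333 mg/L.
Minimum DO = C_s − D_c = 8.26 − 3.333 = 4.927 mg/L.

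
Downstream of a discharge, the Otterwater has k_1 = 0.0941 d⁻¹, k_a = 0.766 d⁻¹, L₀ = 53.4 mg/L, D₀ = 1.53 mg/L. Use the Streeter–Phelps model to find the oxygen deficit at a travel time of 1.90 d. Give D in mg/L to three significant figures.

D ≈ 4.87 mg/L

k_1 L₀/(k_a−k_1) = 0.0941×53.4/(0.766−0.0941) = 5.025/0.6719 = 7.479 mg/L.
e^(−k_1 t) = e^(−0.0941×1.900) = 0.8363; e^(−k_a t) = e^(−0.766×1.900) = 0.2333.
D = 7.479 × (0.8363 − 0.2333) + 1.53 × 0.2333 = 4.509 + 0.3570 = 4.866 mg/L.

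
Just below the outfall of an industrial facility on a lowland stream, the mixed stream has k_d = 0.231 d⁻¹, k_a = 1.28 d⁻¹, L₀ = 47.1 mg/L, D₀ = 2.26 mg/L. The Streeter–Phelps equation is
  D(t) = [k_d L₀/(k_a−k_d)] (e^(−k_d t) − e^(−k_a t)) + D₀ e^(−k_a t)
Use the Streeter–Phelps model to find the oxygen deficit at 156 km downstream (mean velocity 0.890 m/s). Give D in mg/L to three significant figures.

D ≈ 5.89 mg/L

Travel time t = x/v = 156 km / (0.890 m/s) = 156000 m / 0.890 m/s = 175300 s = 2.029 d.
k_d L₀/(k_a−k_d) = 0.231×47.1/(1.28−0.231) = 10.88/1.049 = 10.37 mg/L.
e^(−k_d t) = e^(−0.231×2.029) = 0.6259; e^(−k_a t) = e^(−1.28×2.029) = 0.07452.
D = 10.37 × (0.6259 − 0.07452) + 2.26 × 0.07452 = 5.718 + 0.1684 = 5.887 mg/L.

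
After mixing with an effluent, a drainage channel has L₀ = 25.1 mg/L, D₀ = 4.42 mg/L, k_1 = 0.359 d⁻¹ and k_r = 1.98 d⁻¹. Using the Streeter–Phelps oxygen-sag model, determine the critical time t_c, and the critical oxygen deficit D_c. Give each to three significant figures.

t_c = [1/(k_r−k_1)] ln[(k_r/k_1)(1 − D₀(k_r−k_1)/(k_1 L₀))]
= [1/(1.98−0.359)] ln[(1.98/0.359)(1 − 4.42×1.621/(0.359×25.1))]
= (1/1.621) ln[5.515 × 0.2049] = 0.6169 × ln(1.130) = 0.6169 × 0.1222 = 0.07536 d.
L(t_c) = L₀ e^(−k_1 t_c) = 25.1 × 0.9733 = 24.43 mg/L, and at the critical point k_r D_c = k_1 L, so D_c = (0.359/1.98) × 24.43 = 4.429 mg/L.

t_c ≈ 0.0754 d; D_c ≈ 4.43 mg/L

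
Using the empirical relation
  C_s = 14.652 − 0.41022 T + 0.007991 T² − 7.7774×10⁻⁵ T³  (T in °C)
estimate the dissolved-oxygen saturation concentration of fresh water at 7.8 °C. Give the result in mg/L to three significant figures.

C_s ≈ 11.9 mg/L

C_s = 14.652 − 0.41022×7.8 + 0.007991×7.8² − 7.7774×10⁻⁵×7.8³ = 11.90 mg/L.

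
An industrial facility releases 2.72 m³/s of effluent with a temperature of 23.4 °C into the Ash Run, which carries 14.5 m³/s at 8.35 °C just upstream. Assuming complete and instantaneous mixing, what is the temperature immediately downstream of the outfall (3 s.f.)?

Flow-weighted mixing: C = (Q_r C_r + Q_w C_w)/(Q_r + Q_w)
= (14.5×8.35 + 2.72×23.4)/(14.5 + 2.72) = 184.7/17.22 = 10.73 °C.

10.7 °C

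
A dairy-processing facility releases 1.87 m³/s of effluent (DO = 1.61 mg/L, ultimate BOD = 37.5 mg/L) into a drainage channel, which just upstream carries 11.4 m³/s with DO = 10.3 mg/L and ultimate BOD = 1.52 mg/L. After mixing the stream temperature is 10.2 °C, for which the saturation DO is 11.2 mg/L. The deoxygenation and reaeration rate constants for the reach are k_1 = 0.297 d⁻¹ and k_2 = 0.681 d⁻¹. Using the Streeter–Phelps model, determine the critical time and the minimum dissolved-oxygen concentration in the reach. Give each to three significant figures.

Mixed DO = (11.4×10.3 + 1.87×1.61)/(11.4+1.87) = 120.4/13.27 = 9.075 mg/L.
Mixed L₀ = (11.4×1.52 + 1.87×37.5)/(13.27) = 87.45/13.27 = 6.590 mg/L.
Initial deficit D₀ = C_s − DO₀ = 11.2 − 9.075 = 2.125 mg/L.
t_c = (1/0.3840) ln[(0.681/0.297)(1 − 2.125×0.3840/(0.297×6.590))] = 2.604 × ln(1.337) = 0.7567 d.
D_c = (0.297/0.681) × 6.590 × e^(−0.297×0.7567) = 0.4361 × 6.590 × 0.7987 = 2.296 mg/L.
Minimum DO = 11.2 − 2.296 = 8.904 mg/L.

t_c ≈ 0.757 d; minimum DO ≈ 8.90 mg/L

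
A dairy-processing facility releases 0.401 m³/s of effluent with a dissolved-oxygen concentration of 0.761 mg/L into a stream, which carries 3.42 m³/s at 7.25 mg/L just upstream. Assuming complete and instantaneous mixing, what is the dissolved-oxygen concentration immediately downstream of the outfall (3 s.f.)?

Flow-weighted mixing: C = (Q_r C_r + Q_w C_w)/(Q_r + Q_w)
= (3.42×7.25 + 0.401×0.761)/(3.42 + 0.401) = 25.10/3.821 = 6.569 mg/L.

6.57 mg/L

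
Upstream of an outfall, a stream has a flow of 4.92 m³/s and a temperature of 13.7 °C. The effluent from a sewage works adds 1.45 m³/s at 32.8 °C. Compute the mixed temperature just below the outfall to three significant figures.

18.0 °C

Flow-weighted mixing: C = (Q_r C_r + Q_w C_w)/(Q_r + Q_w)
= (4.92×13.7 + 1.45×32.8)/(4.92 + 1.45) = 115.0/6.370 = 18.05 °C.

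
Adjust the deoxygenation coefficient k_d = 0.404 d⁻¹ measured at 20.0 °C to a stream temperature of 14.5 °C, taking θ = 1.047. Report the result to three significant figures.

k_d ≈ 0.314 d⁻¹

k_d(T₂) = k_d(T₁) · θ^(T₂−T₁) = 0.404 × 1.047^(14.5−20.0)
= 0.404 × 1.047^-5.50 = 0.404 × 0.7768 = 0.3138 d⁻¹.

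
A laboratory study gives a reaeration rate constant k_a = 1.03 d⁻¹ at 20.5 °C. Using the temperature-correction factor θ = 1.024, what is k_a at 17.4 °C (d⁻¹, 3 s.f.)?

k_a(T₂) = k_a(T₁) · θ^(T₂−T₁) = 1.03 × 1.024^(17.4−20.5)
= 1.03 × 1.024^-3.10 = 1.03 × 0.9291 = 0.9570 d⁻¹.

k_a ≈ 0.957 d⁻¹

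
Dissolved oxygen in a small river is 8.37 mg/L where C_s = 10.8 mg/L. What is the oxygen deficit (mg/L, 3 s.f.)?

D = C_s − C = 10.8 − 8.37 = 2.43 mg/L.

D ≈ 2.43 mg/L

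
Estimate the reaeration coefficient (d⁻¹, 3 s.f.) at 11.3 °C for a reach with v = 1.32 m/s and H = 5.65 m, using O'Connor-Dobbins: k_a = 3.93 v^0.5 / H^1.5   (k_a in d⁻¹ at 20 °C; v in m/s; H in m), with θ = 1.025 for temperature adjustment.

k_a ≈ 0.271 d⁻¹

k_a(20) = 3.93 × 1.32^0.5 / 5.65^1.5 = 3.93 × 1.149 / 13.43 = 0.3362 d⁻¹.
k_a(11.3) = 0.3362 × 1.025^(11.3−20) = 0.3362 × 0.8067 = 0.2712 d⁻¹.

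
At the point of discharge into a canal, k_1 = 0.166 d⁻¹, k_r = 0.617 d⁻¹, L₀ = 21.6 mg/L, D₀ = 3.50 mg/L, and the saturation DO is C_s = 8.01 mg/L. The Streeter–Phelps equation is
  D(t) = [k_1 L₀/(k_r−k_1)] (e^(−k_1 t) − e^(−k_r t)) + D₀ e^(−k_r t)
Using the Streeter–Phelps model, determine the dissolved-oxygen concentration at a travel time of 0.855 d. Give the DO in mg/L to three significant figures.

DO ≈ 3.74 mg/L

k_1 L₀/(k_r−k_1) = 0.166×21.6/(0.617−0.166) = 3.586/0.4510 = 7.950 mg/L.
e^(−k_1 t) = e^(−0.166×0.8550) = 0.8677; e^(−k_r t) = e^(−0.617×0.8550) = 0.5901.
D = 7.950 × (0.8677 − 0.5901) + 3.50 × 0.5901 = 2.207 + 2.065 = 4.272 mg/L.
DO = C_s − D = 8.01 − 4.272 = 3.738 mg/L.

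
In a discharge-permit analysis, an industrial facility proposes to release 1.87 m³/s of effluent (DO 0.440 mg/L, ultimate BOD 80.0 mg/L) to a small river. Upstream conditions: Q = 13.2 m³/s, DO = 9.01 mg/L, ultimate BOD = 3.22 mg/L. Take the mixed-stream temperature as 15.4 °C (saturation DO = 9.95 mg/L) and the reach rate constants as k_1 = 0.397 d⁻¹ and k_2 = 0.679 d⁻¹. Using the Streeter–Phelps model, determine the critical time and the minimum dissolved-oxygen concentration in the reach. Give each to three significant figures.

t_c ≈ 1.48 d; minimum DO ≈ 5.81 mg/L

Mixed DO = (13.2×9.01 + 1.87×0.440)/(13.2+1.87) = 119.8/15.07 = 7.947 mg/L.
Mixed L₀ = (13.2×3.22 + 1.87×80.0)/(15.07) = 192.1/15.07 = 12.75 mg/L.
Initial deficit D₀ = C_s − DO₀ = 9.95 − 7.947 = 2.003 mg/L.
t_c = (1/0.2820) ln[(0.679/0.397)(1 − 2.003×0.2820/(0.397×12.75))] = 3.546 × ln(1.519) = 1.483 d.
D_c = (0.397/0.679) × 12.75 × e^(−0.397×1.483) = 0.5847 × 12.75 × 0.5549 = 4.136 mg/L.
Minimum DO = 9.95 − 4.136 = 5.814 mg/L.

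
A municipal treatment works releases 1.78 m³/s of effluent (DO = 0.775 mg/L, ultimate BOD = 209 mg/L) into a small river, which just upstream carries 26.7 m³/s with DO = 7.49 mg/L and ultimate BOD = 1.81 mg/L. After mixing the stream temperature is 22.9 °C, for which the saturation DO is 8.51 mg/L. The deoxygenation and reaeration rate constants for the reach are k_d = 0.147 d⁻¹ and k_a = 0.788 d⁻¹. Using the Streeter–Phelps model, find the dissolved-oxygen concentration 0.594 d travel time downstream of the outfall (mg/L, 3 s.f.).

DO ≈ 6.63 mg/L

Mixed DO = (26.7×7.49 + 1.78×0.775)/(26.7+1.78) = 201.4/28.48 = 7.070 mg/L.
Mixed L₀ = (26.7×1.81 + 1.78×209)/(28.48) = 420.3/28.48 = 14.76 mg/L.
Initial deficit D₀ = C_s − DO₀ = 8.51 − 7.070 = 1.440 mg/L.
D(0.594) = [0.147×14.76/(0.788−0.147)](e^(−0.147×0.594) − e^(−0.788×0.594)) + 1.440 e^(−0.788×0.594)
= 3.385 × (0.9164 − 0.6262) + 1.440 × 0.6262 = 1.884 mg/L.
DO = 8.51 − 1.884 = 6.626 mg/L.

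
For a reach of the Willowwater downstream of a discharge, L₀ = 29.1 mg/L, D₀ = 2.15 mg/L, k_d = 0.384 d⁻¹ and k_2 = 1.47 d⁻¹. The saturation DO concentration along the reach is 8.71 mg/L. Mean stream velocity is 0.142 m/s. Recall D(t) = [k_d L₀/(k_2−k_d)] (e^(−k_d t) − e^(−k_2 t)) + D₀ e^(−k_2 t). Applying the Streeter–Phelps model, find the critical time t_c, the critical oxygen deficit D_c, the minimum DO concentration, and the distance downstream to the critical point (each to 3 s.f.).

t_c ≈ 1.02 d; D_c ≈ 5.14 mg/L; min DO ≈ 3.57 mg/L; x_c ≈ 12.5 km

At the critical point dD/dt = 0, so k_d L₀ e^(−k_d t) = k_2 D. Substituting D(t) from the Streeter–Phelps equation and solving for t gives
t_c = ln[(k_2/k_d)(1 − D₀(k_2−k_d)/(k_d L₀))] / (k_2−k_d).
Here k_2−k_d = 1.086 d⁻¹ and 1 − D₀(k_2−k_d)/(k_d L₀) = 1 − 2.15×1.086/(0.384×29.1) = 0.7910, so
t_c = ln(3.828 × 0.7910) / 1.086 = 1.108 / 1.086 = 1.020 d.
D_c = (k_d/k_2) L₀ e^(−k_d t_c) = (0.384/1.47) × 29.1 × e^(−0.384×1.020) = 0.2612 × 29.1 × 0.6759 = 5.138 mg/L.
Minimum DO = C_s − D_c = 8.71 − 5.138 = 3.572 mg/L.
x_c = v t_c = 0.142 m/s × 1.020 d × 86400 s/d = 12520 m ≈ 12.5 km.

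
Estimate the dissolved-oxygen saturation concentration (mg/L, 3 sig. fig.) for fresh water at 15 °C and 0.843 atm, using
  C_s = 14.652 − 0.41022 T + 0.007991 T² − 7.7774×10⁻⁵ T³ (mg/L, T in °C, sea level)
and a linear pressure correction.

At sea level: C_s = 14.652 − 0.41022×15 + 0.007991×15² − 7.7774×10⁻⁵×15³ = 10.03 mg/L.
Pressure correction: C_s' = 10.03 × 0.843 = 8.459 mg/L.

C_s ≈ 8.46 mg/L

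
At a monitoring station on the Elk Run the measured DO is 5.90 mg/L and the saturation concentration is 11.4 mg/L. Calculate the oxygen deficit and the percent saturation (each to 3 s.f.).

D = C_s − C = 11.4 − 5.90 = 5.50 mg/L.
% saturation = 5.90/11.4 × 100 = 51.8 %.

D ≈ 5.50 mg/L; 51.8 % saturation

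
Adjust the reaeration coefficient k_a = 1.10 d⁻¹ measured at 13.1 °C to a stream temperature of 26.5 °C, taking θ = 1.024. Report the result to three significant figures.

k_a(T₂) = k_a(T₁) · θ^(T₂−T₁) = 1.10 × 1.024^(26.5−13.1)
= 1.10 × 1.024^13.4 = 1.10 × 1.374 = 1.512 d⁻¹.

k_a ≈ 1.51 d⁻¹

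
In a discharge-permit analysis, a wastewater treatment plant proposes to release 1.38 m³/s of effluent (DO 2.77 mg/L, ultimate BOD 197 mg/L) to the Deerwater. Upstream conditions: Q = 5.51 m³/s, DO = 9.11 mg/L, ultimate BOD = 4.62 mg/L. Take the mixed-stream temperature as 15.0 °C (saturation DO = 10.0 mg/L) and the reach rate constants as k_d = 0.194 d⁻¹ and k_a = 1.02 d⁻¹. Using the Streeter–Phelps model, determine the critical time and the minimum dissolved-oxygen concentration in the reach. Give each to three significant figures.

t_c ≈ 1.72 d; minimum DO ≈ 4.12 mg/L

Mixed DO = (5.51×9.11 + 1.38×2.77)/(5.51+1.38) = 54.02/6.890 = 7.840 mg/L.
Mixed L₀ = (5.51×4.62 + 1.38×197)/(6.890) = 297.3/6.890 = 43.15 mg/L.
Initial deficit D₀ = C_s − DO₀ = 10.0 − 7.840 = 2.160 mg/L.
t_c = (1/0.8260) ln[(1.02/0.194)(1 − 2.160×0.8260/(0.194×43.15))] = 1.211 × ln(4.137) = 1.719 d.
D_c = (0.194/1.02) × 43.15 × e^(−0.194×1.719) = 0.1902 × 43.15 × 0.7164 = 5.880 mg/L.
Minimum DO = 10.0 − 5.880 = 4.120 mg/L.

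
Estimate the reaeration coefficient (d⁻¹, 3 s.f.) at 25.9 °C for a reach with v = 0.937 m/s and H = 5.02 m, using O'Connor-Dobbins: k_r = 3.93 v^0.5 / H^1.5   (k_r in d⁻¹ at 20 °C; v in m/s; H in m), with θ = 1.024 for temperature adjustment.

k_r ≈ 0.389 d⁻¹

k_r(20) = 3.93 × 0.937^0.5 / 5.02^1.5 = 3.93 × 0.9680 / 11.25 = 0.3382 d⁻¹.
k_r(25.9) = 0.3382 × 1.024^(25.9−20) = 0.3382 × 1.150 = 0.3890 d⁻¹.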